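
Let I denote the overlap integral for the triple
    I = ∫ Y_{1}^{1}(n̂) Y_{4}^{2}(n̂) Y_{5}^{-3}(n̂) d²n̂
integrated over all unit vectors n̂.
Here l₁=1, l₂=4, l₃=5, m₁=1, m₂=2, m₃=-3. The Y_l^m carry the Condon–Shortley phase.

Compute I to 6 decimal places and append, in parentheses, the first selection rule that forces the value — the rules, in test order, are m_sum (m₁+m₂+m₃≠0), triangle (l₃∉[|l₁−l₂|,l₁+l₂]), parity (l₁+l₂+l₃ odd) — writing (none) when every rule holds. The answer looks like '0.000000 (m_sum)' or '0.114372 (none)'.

Rules hold: Σm=0, L=10 even, 3≤5≤5.
N = 3·9·11 = 297
Δ = 0!·2!·8!/11! = 1/495
Racah Σ t=0..0: t=0:+1/576 = 1/576
⇒ 3j(1 4 5; 0 0 0)² = 5/99, sgn -1
Racah Σ t=0..0: t=0:+1/2880 = 1/2880
⇒ 3j(1 4 5; 1 2 -3)² = 28/495, sgn +1
4πI² = N·(3j₀)²·(3jₘ)² = 28/33
I = -1·√(0.848485/4π) = -0.25984664
No selection rule forces the value: the integral is nonzero (none).

-0.259847 (none)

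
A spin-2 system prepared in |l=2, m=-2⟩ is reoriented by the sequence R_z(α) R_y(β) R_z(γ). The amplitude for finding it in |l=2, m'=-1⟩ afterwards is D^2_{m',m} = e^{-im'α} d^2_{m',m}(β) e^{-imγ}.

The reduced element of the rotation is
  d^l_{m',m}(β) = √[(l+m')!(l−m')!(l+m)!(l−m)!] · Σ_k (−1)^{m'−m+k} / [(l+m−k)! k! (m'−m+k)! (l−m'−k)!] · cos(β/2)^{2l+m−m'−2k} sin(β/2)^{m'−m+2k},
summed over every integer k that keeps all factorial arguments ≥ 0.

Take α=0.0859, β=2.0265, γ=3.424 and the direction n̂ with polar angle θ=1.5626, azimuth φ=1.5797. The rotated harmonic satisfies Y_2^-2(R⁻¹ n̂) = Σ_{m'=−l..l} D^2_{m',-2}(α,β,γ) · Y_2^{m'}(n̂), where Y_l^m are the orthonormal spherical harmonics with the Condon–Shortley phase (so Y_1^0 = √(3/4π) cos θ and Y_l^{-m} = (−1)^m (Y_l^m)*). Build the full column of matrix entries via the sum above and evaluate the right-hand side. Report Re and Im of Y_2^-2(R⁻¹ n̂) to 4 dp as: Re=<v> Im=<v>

Re=-0.3408 Im=-0.1784

Need the full column D^2_{m',-2} for m'=−2..2 at α=0.0859, β=2.0265, γ=3.4240.
cos(β/2)=0.529106, sin(β/2)=0.848556
d^2_{-2,-2}: single k=0 term ⇒ +0.078374;  D = +0.058055+0.052650i
d^2_{-1,-2}: single k=0 term ⇒ -0.251384;  D = -0.200014-0.152277i
d^2_{0,-2}: single k=0 term ⇒ +0.493766;  D = +0.417078+0.264293i
d^2_{1,-2}: single k=0 term ⇒ -0.646567;  D = -0.573826-0.297949i
d^2_{2,-2}: single k=0 term ⇒ +0.518468;  D = +0.478939+0.198560i
Y_2^{m'}(θ=1.5626,φ=1.5797) and Σ D·Y over m':
  (+0.0581+0.0527i)·(-0.3862+0.0069i)  (-0.2000-0.1523i)·(-0.0001-0.0063i)  (+0.4171+0.2643i)·(-0.3153+0.0000i)  (-0.5738-0.2979i)·(+0.0001-0.0063i)  (+0.4789+0.1986i)·(-0.3862-0.0069i)
Y_2^-2(R⁻¹ n̂) = -0.340765-0.178357i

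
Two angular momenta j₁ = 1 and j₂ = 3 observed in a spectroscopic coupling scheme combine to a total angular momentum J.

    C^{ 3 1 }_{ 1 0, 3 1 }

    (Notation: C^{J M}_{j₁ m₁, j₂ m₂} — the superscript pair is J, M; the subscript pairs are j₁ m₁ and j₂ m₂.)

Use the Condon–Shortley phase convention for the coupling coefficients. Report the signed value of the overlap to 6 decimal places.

triangle: 1!×1!×5!/8! = 120/40320
(j±m)!: 1!×1!×4!×2!×4!×2! = 2304
prefactor² = (2J+1)×Δ×N² = 48
  k=0: +1/(0!×1!×1!×4!×0!×1!) = 1/24
  k=1: −1/(1!×0!×0!×3!×1!×2!) = -1/12
Σ = -1/24  ⇒  CG² = 48×(-1/24)² = 1/12
CG = −√(1/12) = -0.288675

-0.288675  (= −√(1/12))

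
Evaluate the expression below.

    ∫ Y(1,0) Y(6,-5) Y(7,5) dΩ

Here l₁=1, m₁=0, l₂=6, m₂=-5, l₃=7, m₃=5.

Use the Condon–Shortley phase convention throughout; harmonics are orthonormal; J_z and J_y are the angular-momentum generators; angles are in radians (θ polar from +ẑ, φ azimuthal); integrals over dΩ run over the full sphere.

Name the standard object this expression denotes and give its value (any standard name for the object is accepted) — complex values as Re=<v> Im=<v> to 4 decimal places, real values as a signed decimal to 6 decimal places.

This is a Gaunt coefficient — the integral of a triple product of spherical harmonics over the sphere.
Rules hold: Σm=0, L=14 even, 5≤7≤7.
N = 3·13·15 = 585
Δ = 0!·2!·12!/15! = 1/1365
Racah Σ t=0..0: t=0:+1/518400 = 1/518400
⇒ 3j(1 6 7; 0 0 0)² = 7/195, sgn -1
Racah Σ t=0..0: t=0:+1/39916800 = 1/39916800
⇒ 3j(1 6 7; 0 -5 5)² = 8/455, sgn +1
4πI² = N·(3j₀)²·(3jₘ)² = 24/65
I = -1·√(0.369231/4π) = -0.17141310

Gaunt coefficient, -0.171413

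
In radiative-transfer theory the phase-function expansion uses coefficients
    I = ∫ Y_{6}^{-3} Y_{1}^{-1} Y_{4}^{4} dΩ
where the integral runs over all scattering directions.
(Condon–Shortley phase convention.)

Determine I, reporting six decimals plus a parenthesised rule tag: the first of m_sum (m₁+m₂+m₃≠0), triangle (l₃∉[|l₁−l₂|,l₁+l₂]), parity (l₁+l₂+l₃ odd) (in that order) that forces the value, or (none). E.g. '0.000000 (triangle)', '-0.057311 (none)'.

l₃=4 ∉ [5,7] — triangle fails ⇒ I = 0

0.000000 (triangle)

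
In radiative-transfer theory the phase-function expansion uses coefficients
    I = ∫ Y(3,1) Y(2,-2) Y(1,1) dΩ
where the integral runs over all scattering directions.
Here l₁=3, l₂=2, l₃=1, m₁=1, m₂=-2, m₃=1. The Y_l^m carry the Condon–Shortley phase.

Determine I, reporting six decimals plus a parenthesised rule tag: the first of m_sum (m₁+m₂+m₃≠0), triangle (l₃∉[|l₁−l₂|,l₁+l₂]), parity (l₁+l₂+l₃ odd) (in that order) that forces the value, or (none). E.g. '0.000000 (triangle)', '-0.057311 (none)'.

-0.082589 (none)

Rules hold: Σm=0, L=6 even, 1≤1≤5.
N = 7·5·3 = 105
Δ = 4!·2!·0!/7! = 1/105
Racah Σ t=2..2: t=2:+1/4 = 1/4
⇒ 3j(3 2 1; 0 0 0)² = 3/35, sgn -1
Racah Σ t=0..0: t=0:+1/48 = 1/48
⇒ 3j(3 2 1; 1 -2 1)² = 1/105, sgn +1
4πI² = N·(3j₀)²·(3jₘ)² = 3/35
I = -1·√(0.0857143/4π) = -0.08258890
No selection rule forces the value: the integral is nonzero (none).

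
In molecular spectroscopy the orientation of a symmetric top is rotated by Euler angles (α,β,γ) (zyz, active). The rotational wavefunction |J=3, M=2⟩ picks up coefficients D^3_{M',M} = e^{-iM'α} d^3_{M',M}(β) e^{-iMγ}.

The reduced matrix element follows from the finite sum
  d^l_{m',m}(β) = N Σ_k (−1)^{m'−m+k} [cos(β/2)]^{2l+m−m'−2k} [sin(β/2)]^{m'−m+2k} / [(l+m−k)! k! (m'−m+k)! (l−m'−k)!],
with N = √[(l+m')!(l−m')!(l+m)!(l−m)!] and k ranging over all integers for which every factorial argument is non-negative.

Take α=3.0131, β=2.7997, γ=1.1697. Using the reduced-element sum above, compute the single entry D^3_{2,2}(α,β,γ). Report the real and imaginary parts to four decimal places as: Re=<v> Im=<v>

Re=0.0020 Im=0.0035

First d^3_{2,2}(β=2.7997), then the phase factors e^{-i(2)α} and e^{-i(2)γ}:
With c≡cos(β/2)=0.170115 and s≡sin(β/2)=0.985424, N=[120·1·120·1]^{1/2}=120.000000
k: max(0,(2)−(2))=0 … min(3+(2),3−(2))=1
  k=0: (−1)^0·120.0000/(120)·0.1701^6·0.9854^0 = +0.000024
  k=1: (−1)^1·120.0000/(24)·0.1701^4·0.9854^2 = -0.004066
d^3_{2,2}(2.7997) = +0.000024 -0.004066 = -0.004042
D = (+0.967161+0.254166i)·(-0.004042)·(-0.695132-0.718882i) = +0.001979+0.003524i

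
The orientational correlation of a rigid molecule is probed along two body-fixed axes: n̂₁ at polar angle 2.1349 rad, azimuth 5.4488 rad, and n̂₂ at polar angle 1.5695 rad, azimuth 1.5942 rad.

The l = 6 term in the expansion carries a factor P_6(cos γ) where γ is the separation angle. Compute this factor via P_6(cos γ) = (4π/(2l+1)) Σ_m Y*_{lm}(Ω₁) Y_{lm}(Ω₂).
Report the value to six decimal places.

0.064916

Expand P_6 via completeness: Σ_{m} conj(Y_{6,m}) at Ω₁ times Y_{6,m} at Ω₂ —
  m=-6: Y*=0.05097 + 0.16840j  Y=-0.47833 + 0.06761j  product -0.03577 - 0.07710j
  m=-5: Y*=0.19841 - 0.33065j  Y=-0.00025 - 0.00215j  product -0.00076 - 0.00034j
  m=-4: Y*=-0.38273 + 0.07597j  Y=-0.35521 + 0.03335j  product 0.13342 - 0.03975j
  m=-3: Y*=0.02438 + 0.01809j  Y=-0.00018 - 0.00253j  product 0.00004 - 0.00006j
  m=-2: Y*=0.03296 + 0.33538j  Y=-0.32533 + 0.01524j  product -0.01583 - 0.10860j
  m=-1: Y*=0.10991 - 0.12124j  Y=-0.00006 - 0.00267j  product -0.00033 - 0.00029j
  m=+0: Y*=0.29692 + 0.00000j  Y=-0.31783 + 0.00000j  product -0.09437 + 0.00000j
  m=+1: Y*=-0.10991 - 0.12124j  Y=0.00006 - 0.00267j  product -0.00033 + 0.00029j
  m=+2: Y*=0.03296 - 0.33538j  Y=-0.32533 - 0.01524j  product -0.01583 + 0.10860j
  m=+3: Y*=-0.02438 + 0.01809j  Y=0.00018 - 0.00253j  product 0.00004 + 0.00006j
  m=+4: Y*=-0.38273 - 0.07597j  Y=-0.35521 - 0.03335j  product 0.13342 + 0.03975j
  m=+5: Y*=-0.19841 - 0.33065j  Y=0.00025 - 0.00215j  product -0.00076 + 0.00034j
  m=+6: Y*=0.05097 - 0.16840j  Y=-0.47833 - 0.06761j  product -0.03577 + 0.07710j
Total Σ_m = 0.06716 + 0.00000j. Multiply by 0.966644: 0.06492 + 0.00000j. P_6(cos γ) = 0.064916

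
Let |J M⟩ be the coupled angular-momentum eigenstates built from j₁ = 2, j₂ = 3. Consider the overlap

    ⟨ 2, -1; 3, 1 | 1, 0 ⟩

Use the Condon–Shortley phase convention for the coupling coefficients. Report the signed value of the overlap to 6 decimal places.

-0.478091

j₁+j₂−J=4  J+j₁−j₂=0  J−j₁+j₂=2  j₁+j₂+J+1=7
(j₁±m₁, j₂±m₂, J±M) = (1,3,4,2,1,1)
P² = 288/35
sum k=3..3:
  [3] −1/6 = -1/6
S = -1/6
C² = P²·S² = 8/35 ; C = -0.478091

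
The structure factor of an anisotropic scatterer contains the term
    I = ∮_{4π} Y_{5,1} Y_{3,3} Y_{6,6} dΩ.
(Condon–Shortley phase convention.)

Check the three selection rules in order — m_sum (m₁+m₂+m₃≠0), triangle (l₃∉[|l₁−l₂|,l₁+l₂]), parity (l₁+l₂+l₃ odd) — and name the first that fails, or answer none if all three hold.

m₁+m₂+m₃ = 1 + 3 + 6 = 10  ✗
triangle: |5−3|=2 ≤ l₃=6 ≤ 5+3=8
parity: l₁+l₂+l₃ = 14 is even

m_sum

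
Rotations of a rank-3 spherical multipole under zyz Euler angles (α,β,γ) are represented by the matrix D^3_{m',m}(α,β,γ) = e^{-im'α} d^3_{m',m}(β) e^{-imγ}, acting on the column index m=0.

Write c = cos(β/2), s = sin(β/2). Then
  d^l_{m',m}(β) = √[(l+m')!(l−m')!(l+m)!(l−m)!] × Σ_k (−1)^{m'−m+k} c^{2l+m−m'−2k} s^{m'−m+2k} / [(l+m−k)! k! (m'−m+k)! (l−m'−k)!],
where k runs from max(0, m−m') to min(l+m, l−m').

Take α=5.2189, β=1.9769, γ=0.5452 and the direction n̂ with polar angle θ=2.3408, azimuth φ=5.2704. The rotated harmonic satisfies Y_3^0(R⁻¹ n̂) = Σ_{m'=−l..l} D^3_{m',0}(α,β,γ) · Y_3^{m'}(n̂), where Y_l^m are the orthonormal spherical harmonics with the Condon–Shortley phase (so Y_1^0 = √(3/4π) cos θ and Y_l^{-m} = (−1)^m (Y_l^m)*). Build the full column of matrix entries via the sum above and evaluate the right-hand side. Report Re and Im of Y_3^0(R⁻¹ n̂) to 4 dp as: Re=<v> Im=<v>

Re=0.4733 Im=0.0000

Need the full column D^3_{m',0} for m'=−3..3 at α=5.2189, β=1.9769, γ=0.5452.
cos(β/2)=0.549985, sin(β/2)=0.835175
d^3_{-3,0}: single k=3 term ⇒ +0.433410;  D = -0.432841+0.022208i
d^3_{-2,0}: k∈[2..3] ⇒ +0.349557 -0.806067 = -0.456510;  D = +0.241630+0.387319i
d^3_{-1,0}: k∈[1..3] ⇒ +0.145587 -1.007155 +0.774155 = -0.087413;  D = -0.042407+0.076438i
d^3_{0,0}: k∈[0..3] ⇒ +0.027676 -0.574382 +1.324504 -0.339362 = +0.438436;  D = +0.438436+0.000000i
d^3_{1,0}: k∈[0..2] ⇒ -0.145587 +1.007155 -0.774155 = +0.087413;  D = +0.042407+0.076438i
d^3_{2,0}: k∈[0..1] ⇒ +0.349557 -0.806067 = -0.456510;  D = +0.241630-0.387319i
d^3_{3,0}: single k=0 term ⇒ -0.433410;  D = +0.432841+0.022208i
Y_3^{m'}(θ=2.3408,φ=5.2704) and Σ D·Y over m':
  (-0.4328+0.0222i)·(-0.1536+0.0159i)  (+0.2416+0.3873i)·(+0.1611-0.3294i)  (-0.0424+0.0764i)·(+0.1748+0.2801i)  (+0.4384+0.0000i)·(+0.1499+0.0000i)  (+0.0424+0.0764i)·(-0.1748+0.2801i)  (+0.2416-0.3873i)·(+0.1611+0.3294i)  (+0.4328+0.0222i)·(+0.1536+0.0159i)
Y_3^0(R⁻¹ n̂) = +0.473295+0.000000i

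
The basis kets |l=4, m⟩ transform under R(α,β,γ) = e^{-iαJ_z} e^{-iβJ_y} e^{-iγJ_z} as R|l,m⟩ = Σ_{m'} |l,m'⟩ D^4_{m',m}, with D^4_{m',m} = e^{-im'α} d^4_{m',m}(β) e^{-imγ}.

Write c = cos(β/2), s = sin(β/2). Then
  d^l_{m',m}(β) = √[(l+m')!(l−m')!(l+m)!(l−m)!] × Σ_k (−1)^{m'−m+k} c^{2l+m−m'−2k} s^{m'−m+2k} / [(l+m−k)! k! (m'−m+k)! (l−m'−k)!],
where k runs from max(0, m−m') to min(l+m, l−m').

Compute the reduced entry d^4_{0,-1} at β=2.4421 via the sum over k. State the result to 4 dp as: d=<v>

d^4_{0,-1}(β=2.4421) via the finite sum:
With c≡cos(β/2)=0.342660 and s≡sin(β/2)=0.939460, N=[24·24·6·120]^{1/2}=643.987578
Admissible k: 0..3 (factorial args all ≥0)
  k=0: (−1)^1·643.9876/(144)·0.3427^7·0.9395^1 = -0.002330
  k=1: (−1)^2·643.9876/(24)·0.3427^5·0.9395^3 = +0.105103
  k=2: (−1)^3·643.9876/(24)·0.3427^3·0.9395^5 = -0.790033
  k=3: (−1)^4·643.9876/(144)·0.3427^1·0.9395^7 = +0.989748
d^4_{0,-1}(2.4421) = -0.002330 +0.105103 -0.790033 +0.989748 = +0.302488

d=0.3025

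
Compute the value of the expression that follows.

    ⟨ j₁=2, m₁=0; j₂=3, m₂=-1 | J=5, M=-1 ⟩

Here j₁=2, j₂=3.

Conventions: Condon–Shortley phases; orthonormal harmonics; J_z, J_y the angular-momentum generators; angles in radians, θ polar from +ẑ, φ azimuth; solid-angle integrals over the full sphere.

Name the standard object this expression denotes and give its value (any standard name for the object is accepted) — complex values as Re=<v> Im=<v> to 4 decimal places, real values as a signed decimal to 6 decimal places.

This is a Clebsch–Gordan (vector-coupling) coefficient.
√[11·0!4!6!/11! · 2!2!2!4!4!6!] = √(110592/7)
  +(−1)^0/∏(0,0,2,2,2,4)! = 1/192  (running 1/192)
⟨..|..⟩ = √(110592/7)·(1/192) = +0.654654

Clebsch–Gordan coefficient, +√(3/7) ≈ +0.654654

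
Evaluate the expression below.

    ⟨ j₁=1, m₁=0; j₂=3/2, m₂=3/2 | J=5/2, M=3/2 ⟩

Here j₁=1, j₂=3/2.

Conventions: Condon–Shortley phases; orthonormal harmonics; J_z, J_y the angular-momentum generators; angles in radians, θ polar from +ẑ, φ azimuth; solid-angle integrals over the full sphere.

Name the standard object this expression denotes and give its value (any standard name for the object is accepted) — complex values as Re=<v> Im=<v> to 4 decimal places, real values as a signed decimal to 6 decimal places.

Clebsch–Gordan coefficient, +√(2/5) ≈ +0.632456

This is a Clebsch–Gordan (vector-coupling) coefficient.
j₁+j₂−J=0  J+j₁−j₂=2  J−j₁+j₂=3  j₁+j₂+J+1=6
(j₁±m₁, j₂±m₂, J±M) = (1,1,3,0,4,1)
P² = 72/5
sum k=0..0:
  [0] +1/6 = 1/6
S = 1/6
C² = P²·S² = 2/5 ; C = +0.632456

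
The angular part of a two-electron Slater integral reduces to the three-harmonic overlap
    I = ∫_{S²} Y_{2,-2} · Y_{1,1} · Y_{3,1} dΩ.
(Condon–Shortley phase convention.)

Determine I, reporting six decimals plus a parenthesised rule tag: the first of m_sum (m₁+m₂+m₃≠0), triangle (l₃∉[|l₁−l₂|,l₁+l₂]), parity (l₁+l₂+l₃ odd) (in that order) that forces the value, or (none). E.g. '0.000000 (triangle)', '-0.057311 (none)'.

Checks pass: Σm=0; 6 even; l₃=3∈[1,3].
(2·2+1)(2·1+1)(2·3+1) = 105
Δ: 0! 4! 2! / 7! → 1/105
sum: t=0:+1/4 = 1/4
3j²(2 1 3; 0 0 0) = Δ·Π!·Σ² = 3/35  (sign -1)
sum: t=0:+1/48 = 1/48
3j²(2 1 3; -2 1 1) = Δ·Π!·Σ² = 1/105  (sign +1)
combine: 4πI² = 105·3/35·1/105 = 3/35
take √, sign -1: I = -0.08258890
No selection rule forces the value: the integral is nonzero (none).

-0.082589 (none)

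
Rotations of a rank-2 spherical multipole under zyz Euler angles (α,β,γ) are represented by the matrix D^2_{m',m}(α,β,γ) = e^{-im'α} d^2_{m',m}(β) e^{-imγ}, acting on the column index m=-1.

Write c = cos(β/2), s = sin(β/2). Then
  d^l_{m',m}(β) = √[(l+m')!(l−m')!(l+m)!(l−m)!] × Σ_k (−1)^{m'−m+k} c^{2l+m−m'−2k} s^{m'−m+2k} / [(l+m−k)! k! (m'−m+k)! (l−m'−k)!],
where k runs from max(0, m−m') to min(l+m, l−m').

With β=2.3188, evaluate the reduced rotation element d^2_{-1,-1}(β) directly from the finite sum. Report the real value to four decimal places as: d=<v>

d=-0.3774

d^2_{-1,-1}(β=2.3188) via the finite sum:
Half-angle: c=0.399890, s=0.916563. N=√(1·6·1·6)=6.000000
Admissible k: 0..1 (factorial args all ≥0)
  k=0: (−1)^0·6.0000/(6)·0.3999^4·0.9166^0 = +0.025572
  k=1: (−1)^1·6.0000/(2)·0.3999^2·0.9166^2 = -0.403020
d^2_{-1,-1}(2.3188) = +0.025572 -0.403020 = -0.377448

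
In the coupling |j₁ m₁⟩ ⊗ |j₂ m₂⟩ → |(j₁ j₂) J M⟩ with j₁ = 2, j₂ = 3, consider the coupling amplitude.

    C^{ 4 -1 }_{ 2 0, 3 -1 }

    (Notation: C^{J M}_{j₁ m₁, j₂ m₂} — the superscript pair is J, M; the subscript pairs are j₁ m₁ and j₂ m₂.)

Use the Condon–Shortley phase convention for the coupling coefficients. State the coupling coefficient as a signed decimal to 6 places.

+√(3/28) = +0.327327

triangle: 1!*3!*5!/10! = 720/3628800
(j±m)!: 2!*2!*2!*4!*3!*5! = 138240
prefactor² = (2J+1)*Δ*N² = 1728/7
  k=0: +1/(0!*1!*2!*2!*1!*3!) = 1/24
  k=1: −1/(1!*0!*1!*1!*2!*4!) = -1/48
Σ = 1/48  ⇒  CG² = 1728/7*(1/48)² = 3/28
CG = +√(3/28) = +0.327327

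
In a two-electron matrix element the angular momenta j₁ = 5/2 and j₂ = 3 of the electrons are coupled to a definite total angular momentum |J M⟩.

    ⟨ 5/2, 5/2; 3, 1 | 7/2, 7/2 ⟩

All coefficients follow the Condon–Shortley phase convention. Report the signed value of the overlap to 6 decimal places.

+0.471405  (= +√(2/9))

j₁+j₂−J=2  J+j₁−j₂=3  J−j₁+j₂=4  j₁+j₂+J+1=10
(j₁±m₁, j₂±m₂, J±M) = (5,0,4,2,7,0)
P² = 18432
sum k=0..0:
  [0] +1/288 = 1/288
S = 1/288
C² = P²·S² = 2/9 ; C = +0.471405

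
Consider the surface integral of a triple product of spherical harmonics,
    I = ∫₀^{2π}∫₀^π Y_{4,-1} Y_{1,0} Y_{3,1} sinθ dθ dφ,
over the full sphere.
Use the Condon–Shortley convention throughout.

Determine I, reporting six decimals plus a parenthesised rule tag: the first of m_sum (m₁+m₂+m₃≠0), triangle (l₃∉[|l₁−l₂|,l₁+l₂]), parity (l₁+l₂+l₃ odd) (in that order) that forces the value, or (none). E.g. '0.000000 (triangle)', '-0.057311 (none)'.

-0.238414 (none)

Rules hold: Σm=0, L=8 even, 3≤3≤5.
N = 9·3·7 = 189
Δ = 2!·6!·0!/9! = 1/252
Racah Σ t=1..1: t=1:−1/36 = -1/36
⇒ 3j(4 1 3; 0 0 0)² = 4/63, sgn +1
Racah Σ t=1..1: t=1:−1/48 = -1/48
⇒ 3j(4 1 3; -1 0 1)² = 5/84, sgn -1
4πI² = N·(3j₀)²·(3jₘ)² = 5/7
I = -1·√(0.714286/4π) = -0.23841361
No selection rule forces the value: the integral is nonzero (none).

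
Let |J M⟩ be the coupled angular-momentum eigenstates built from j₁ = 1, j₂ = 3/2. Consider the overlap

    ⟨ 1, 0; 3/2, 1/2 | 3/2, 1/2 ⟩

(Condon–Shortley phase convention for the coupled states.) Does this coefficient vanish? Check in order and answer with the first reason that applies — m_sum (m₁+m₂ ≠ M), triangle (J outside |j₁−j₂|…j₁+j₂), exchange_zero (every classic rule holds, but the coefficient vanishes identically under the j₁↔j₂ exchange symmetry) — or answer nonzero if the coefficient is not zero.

nonzero

m-sum: m₁+m₂ = 0+1/2 = 1/2, M = 1/2  ✓
triangle: |j₁−j₂| = 1/2 ≤ J = 3/2 ≤ j₁+j₂ = 5/2  ✓
exchange: j₁≠j₂ or m₁≠m₂ — the exchange symmetry imposes no constraint here
value check: CG = −√(1/15) = -0.258199 ≠ 0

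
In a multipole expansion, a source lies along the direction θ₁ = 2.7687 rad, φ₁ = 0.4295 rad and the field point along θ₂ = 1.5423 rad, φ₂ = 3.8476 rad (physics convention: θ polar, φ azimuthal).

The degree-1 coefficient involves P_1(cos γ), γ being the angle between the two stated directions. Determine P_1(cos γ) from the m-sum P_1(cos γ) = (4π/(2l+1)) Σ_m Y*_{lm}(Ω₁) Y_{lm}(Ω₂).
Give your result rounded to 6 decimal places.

-0.376864

Addition theorem: P_1(cos γ) = (4π/3) Σ_m Y*_{lm}(Ω₁) Y_{lm}(Ω₂), m = −1…1:
  m=-1: (0.114435, 0.052413) × (-0.262800, 0.224066) = (-0.041818, 0.011867)  (running Σ = (-0.041818, 0.011867))
  m=0: (-0.455024, -0.000000) × (0.013921, 0.000000) = (-0.006335, -0.000000)  (running Σ = (-0.048152, 0.011867))
  m=1: (-0.114435, 0.052413) × (0.262800, 0.224066) = (-0.041818, -0.011867)  (running Σ = (-0.089970, 0.000000))
Accumulated sum (-0.089970, 0.000000); after 4π/(2l+1) scaling, (-0.376864, 0.000000) ⇒ P_1 = -0.376864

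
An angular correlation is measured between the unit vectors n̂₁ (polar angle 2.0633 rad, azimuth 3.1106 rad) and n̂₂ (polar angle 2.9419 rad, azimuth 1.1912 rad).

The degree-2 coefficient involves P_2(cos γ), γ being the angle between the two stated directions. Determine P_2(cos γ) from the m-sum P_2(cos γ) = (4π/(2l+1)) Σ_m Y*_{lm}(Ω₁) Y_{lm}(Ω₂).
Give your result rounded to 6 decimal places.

Addition theorem: P_2(cos γ) = (4π/5) Σ_m Y*_{lm}(Ω₁) Y_{lm}(Ω₂), m = −2…2:
  m=-2: Y*=0.29934 - 0.01858j  Y=-0.01103 - 0.01046j  product -0.00349 - 0.00293j
  m=-1: Y*=0.32172 - 0.00997j  Y=-0.05566 + 0.13951j  product -0.01651 + 0.04544j
  m=+0: Y*=-0.10385 + 0.00000j  Y=0.59355 + 0.00000j  product -0.06164 + 0.00000j
  m=+1: Y*=-0.32172 - 0.00997j  Y=0.05566 + 0.13951j  product -0.01651 - 0.04544j
  m=+2: Y*=0.29934 + 0.01858j  Y=-0.01103 + 0.01046j  product -0.00349 + 0.00293j
Total Σ_m = -0.10166 + 0.00000j. Multiply by 2.513274: -0.25550 + 0.00000j. P_2(cos γ) = -0.255502

-0.255502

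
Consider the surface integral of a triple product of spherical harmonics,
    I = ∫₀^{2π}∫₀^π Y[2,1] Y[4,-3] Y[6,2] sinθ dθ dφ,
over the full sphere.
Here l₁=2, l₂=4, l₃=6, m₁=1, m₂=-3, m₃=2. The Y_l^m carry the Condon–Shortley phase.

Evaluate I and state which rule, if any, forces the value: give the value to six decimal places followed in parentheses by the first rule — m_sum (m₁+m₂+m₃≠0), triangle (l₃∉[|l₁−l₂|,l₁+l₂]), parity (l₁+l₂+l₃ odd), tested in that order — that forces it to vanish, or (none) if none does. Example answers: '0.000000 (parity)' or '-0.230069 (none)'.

m-sum 0 ✓  L=12 even ✓  2≤6≤6 ✓
Π(2lᵢ+1) = 5×9×13 = 585
triangle coeff Δ(2,4,6) = 1/6435
Σ_t [0,0]: t=0:+1/2304 = 1/2304
(3j)²=5/143 [(2 4 6; 0 0 0)], sign=+1
Σ_t [0,0]: t=0:+1/30240 = 1/30240
(3j)²=32/6435 [(2 4 6; 1 -3 2)], sign=+1
⇒ 4πI² = 160/1573
I = (+1)√(160/1573/(4π)) = 0.08996855
No selection rule forces the value: the integral is nonzero (none).

0.089969 (none)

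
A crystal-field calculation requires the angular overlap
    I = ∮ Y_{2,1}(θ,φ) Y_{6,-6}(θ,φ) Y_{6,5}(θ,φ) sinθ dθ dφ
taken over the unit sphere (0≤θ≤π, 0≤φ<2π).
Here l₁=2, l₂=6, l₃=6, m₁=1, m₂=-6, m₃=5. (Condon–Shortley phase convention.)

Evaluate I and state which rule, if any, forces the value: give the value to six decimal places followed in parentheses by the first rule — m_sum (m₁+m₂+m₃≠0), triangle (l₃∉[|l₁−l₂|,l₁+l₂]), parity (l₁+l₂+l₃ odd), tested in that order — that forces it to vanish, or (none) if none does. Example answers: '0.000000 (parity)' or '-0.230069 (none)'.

m-sum 0 ✓  L=14 even ✓  4≤6≤8 ✓
Π(2lᵢ+1) = 5×13×13 = 845
triangle coeff Δ(2,6,6) = 1/90090
Σ_t [0,2]: t=0:+1/69120 t=1:−1/14400 t=2:+1/69120 = -7/172800
(3j)²=14/715 [(2 6 6; 0 0 0)], sign=-1
Σ_t [0,0]: t=0:+1/7257600 = 1/7257600
(3j)²=11/455 [(2 6 6; 1 -6 5)], sign=-1
⇒ 4πI² = 2/5
I = (+1)√(2/5/(4π)) = 0.17841241
No selection rule forces the value: the integral is nonzero (none).

0.178412 (none)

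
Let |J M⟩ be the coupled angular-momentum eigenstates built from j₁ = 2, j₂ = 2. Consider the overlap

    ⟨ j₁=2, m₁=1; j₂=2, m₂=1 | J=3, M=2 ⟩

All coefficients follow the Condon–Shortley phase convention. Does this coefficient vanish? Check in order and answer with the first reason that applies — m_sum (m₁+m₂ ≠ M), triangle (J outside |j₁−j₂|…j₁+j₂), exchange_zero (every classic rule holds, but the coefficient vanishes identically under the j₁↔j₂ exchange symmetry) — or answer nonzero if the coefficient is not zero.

m-sum: m₁+m₂ = 1+1 = 2, M = 2  ✓
triangle: |j₁−j₂| = 0 ≤ J = 3 ≤ j₁+j₂ = 4  ✓
exchange: j₁=j₂ and m₁=m₂, and (−1)^(j₁+j₂−J) = (−1)^1 = −1 forces ⟨j₁m₁;j₂m₂|JM⟩ = −⟨j₂m₂;j₁m₁|JM⟩ = −⟨j₁m₁;j₂m₂|JM⟩ ⇒ the coefficient vanishes identically
Racah sum check: Σ_k collapses to 0 ⇒ CG = 0

exchange_zero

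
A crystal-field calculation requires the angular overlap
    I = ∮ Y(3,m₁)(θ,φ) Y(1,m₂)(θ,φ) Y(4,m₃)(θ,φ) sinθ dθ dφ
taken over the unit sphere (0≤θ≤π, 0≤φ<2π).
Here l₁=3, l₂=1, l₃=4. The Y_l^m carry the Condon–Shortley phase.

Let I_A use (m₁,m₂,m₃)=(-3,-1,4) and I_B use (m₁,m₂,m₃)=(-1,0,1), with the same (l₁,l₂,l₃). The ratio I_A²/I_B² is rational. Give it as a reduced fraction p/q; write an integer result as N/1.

28/15

Same 3,1,4: normalisation and zero-m 3j drop out of the ratio.
A: Δ: 0! 6! 2! / 9! → 1/252; sum: t=0:+1/1440 = 1/1440; 3j²(3 1 4; -3 -1 4) = Δ·Π!·Σ² = 1/9  (sign +1)
B: Δ: 0! 6! 2! / 9! → 1/252; sum: t=0:+1/48 = 1/48; 3j²(3 1 4; -1 0 1) = Δ·Π!·Σ² = 5/84  (sign -1)
I_A²/I_B² = (1/9)/(5/84) = 28/15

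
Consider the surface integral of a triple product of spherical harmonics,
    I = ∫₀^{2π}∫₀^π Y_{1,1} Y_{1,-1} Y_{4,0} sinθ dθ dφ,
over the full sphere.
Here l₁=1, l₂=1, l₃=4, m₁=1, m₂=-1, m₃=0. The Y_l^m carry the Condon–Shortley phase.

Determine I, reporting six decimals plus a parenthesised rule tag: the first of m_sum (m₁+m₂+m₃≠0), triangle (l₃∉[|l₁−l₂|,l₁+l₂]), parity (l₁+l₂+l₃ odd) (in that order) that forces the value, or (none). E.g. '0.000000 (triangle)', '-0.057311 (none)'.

0.000000 (triangle)

|1−1|≤4≤1+1 violated ⇒ I = 0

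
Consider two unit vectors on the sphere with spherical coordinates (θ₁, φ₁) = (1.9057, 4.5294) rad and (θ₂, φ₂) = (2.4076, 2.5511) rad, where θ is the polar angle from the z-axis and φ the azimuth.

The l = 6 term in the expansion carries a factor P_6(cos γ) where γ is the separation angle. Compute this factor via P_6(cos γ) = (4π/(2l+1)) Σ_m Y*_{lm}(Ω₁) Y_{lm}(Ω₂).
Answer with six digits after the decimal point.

-0.312208

Term-by-term m-sum for l=6 (normalisation 4π/13 = 0.966644):
  term(m=-6) = +0.011475-0.009598i   from Y*(Ω₁)=-0.156136+0.305208i, Y(Ω₂)=-0.040168-0.017048i
  term(m=-5) = -0.061845-0.031160i   from Y*(Ω₁)=+0.327549+0.252042i, Y(Ω₂)=-0.164571+0.031502i
  term(m=-4) = -0.001151+0.019412i   from Y*(Ω₁)=+0.039765-0.035727i, Y(Ω₂)=-0.258701+0.255729i
  term(m=-3) = -0.136816+0.049676i   from Y*(Ω₁)=+0.170502+0.278741i, Y(Ω₂)=-0.088797+0.436520i
  term(m=-2) = +0.018025+0.019125i   from Y*(Ω₁)=+0.151751-0.058158i, Y(Ω₂)=+0.061454+0.149584i
  term(m=-1) = +0.033606-0.077851i   from Y*(Ω₁)=+0.049899+0.269637i, Y(Ω₂)=-0.256864-0.172168i
  term(m=+0) = -0.049569+0.000000i   from Y*(Ω₁)=+0.188048-0.000000i, Y(Ω₂)=-0.263600+0.000000i
  term(m=+1) = +0.033606+0.077851i   from Y*(Ω₁)=-0.049899+0.269637i, Y(Ω₂)=+0.256864-0.172168i
  term(m=+2) = +0.018025-0.019125i   from Y*(Ω₁)=+0.151751+0.058158i, Y(Ω₂)=+0.061454-0.149584i
  term(m=+3) = -0.136816-0.049676i   from Y*(Ω₁)=-0.170502+0.278741i, Y(Ω₂)=+0.088797+0.436520i
  term(m=+4) = -0.001151-0.019412i   from Y*(Ω₁)=+0.039765+0.035727i, Y(Ω₂)=-0.258701-0.255729i
  term(m=+5) = -0.061845+0.031160i   from Y*(Ω₁)=-0.327549+0.252042i, Y(Ω₂)=+0.164571+0.031502i
  term(m=+6) = +0.011475+0.009598i   from Y*(Ω₁)=-0.156136-0.305208i, Y(Ω₂)=-0.040168+0.017048i
Accumulated sum -0.322981+0.000000i; after 4π/(2l+1) scaling, -0.312208+0.000000i ⇒ P_6 = -0.312208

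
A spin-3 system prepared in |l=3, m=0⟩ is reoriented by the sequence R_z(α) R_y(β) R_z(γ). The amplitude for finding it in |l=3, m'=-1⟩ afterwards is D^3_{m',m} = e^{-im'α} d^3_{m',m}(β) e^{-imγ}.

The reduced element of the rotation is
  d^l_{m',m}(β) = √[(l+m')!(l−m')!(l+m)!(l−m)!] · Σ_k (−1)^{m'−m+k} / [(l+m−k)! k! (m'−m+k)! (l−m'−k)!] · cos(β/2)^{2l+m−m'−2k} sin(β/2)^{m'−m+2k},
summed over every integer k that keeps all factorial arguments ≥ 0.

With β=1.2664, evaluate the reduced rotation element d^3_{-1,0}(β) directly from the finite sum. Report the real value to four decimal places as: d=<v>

d=-0.2276

d^3_{-1,0}(β=1.2664) via the finite sum:
Half-angle: c=0.806138, s=0.591727. N=√(2·24·6·6)=41.569219
k∈{1,2,3} keeps every argument non-negative
  k=1: (−1)^0·41.5692/(12)·0.8061^5·0.5917^1 = +0.697846
  k=2: (−1)^1·41.5692/(4)·0.8061^3·0.5917^3 = -1.127990
  k=3: (−1)^2·41.5692/(12)·0.8061^1·0.5917^5 = +0.202586
d^3_{-1,0}(1.2664) = +0.697846 -1.127990 +0.202586 = -0.227559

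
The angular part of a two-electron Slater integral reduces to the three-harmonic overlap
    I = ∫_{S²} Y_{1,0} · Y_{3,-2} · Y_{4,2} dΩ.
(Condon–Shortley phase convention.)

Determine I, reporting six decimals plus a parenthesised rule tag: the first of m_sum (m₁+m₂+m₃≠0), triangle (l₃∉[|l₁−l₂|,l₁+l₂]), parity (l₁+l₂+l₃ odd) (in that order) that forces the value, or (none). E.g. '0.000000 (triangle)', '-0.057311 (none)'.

0.213244 (none)

Checks pass: Σm=0; 8 even; l₃=4∈[2,4].
(2·1+1)(2·3+1)(2·4+1) = 189
Δ: 0! 2! 6! / 9! → 1/252
sum: t=0:+1/36 = 1/36
3j²(1 3 4; 0 0 0) = Δ·Π!·Σ² = 4/63  (sign +1)
sum: t=0:+1/120 = 1/120
3j²(1 3 4; 0 -2 2) = Δ·Π!·Σ² = 1/21  (sign +1)
combine: 4πI² = 189·4/63·1/21 = 4/7
take √, sign +1: I = 0.21324362
No selection rule forces the value: the integral is nonzero (none).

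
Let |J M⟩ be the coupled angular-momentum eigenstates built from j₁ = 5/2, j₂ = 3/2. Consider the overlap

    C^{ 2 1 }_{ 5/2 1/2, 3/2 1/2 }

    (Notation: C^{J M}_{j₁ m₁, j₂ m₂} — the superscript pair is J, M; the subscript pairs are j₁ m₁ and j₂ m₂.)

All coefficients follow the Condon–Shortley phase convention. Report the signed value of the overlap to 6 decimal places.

−√(25/84) = -0.545545

j₁+j₂−J=2  J+j₁−j₂=3  J−j₁+j₂=1  j₁+j₂+J+1=7
(j₁±m₁, j₂±m₂, J±M) = (3,2,2,1,3,1)
P² = 12/7
sum k=1..2:
  [1] −1/2 = -1/2
  [2] +1/12 = 1/12
S = -5/12
C² = P²·S² = 25/84 ; C = -0.545545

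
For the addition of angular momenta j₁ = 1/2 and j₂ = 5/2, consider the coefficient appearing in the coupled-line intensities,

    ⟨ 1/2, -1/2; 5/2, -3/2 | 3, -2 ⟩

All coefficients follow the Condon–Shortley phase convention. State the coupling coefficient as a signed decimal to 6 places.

+√(5/6) = +0.912871

triangle: 0!×1!×5!/7! = 120/5040
(j±m)!: 0!×1!×1!×4!×1!×5! = 2880
prefactor² = (2J+1)×Δ×N² = 480
  k=0: +1/(0!×0!×1!×1!×0!×4!) = 1/24
Σ = 1/24  ⇒  CG² = 480×(1/24)² = 5/6
CG = +√(5/6) = +0.912871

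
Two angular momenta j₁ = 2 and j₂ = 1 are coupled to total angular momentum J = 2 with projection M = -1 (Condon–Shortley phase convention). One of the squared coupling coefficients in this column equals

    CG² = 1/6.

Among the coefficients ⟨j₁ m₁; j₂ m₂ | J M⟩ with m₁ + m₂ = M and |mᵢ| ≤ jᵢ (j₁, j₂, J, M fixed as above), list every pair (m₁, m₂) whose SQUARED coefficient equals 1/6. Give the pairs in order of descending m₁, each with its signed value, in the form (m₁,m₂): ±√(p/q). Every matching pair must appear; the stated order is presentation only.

(-1,0): −√(1/6)

Admissible pairs with m₁+m₂ = M = -1: (-2,1), (-1,0), (0,-1)
  (m₁,m₂)=(0,-1): CG² = 1/2, CG = +√(1/2)
  (m₁,m₂)=(-1,0): CG² = 1/6, CG = −√(1/6)   ← matches the target
  (m₁,m₂)=(-2,1): CG² = 1/3, CG = −√(1/3)
Pairs with CG² = 1/6: (-1,0): −√(1/6)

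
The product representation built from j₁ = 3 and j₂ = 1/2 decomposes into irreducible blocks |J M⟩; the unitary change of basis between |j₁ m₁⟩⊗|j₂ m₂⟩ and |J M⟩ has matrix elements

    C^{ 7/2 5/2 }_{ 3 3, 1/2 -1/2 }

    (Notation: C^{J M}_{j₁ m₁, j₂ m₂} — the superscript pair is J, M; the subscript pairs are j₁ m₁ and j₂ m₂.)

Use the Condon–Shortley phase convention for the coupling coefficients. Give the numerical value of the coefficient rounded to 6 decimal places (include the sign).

+0.377964  (= +√(1/7))

j₁+j₂−J=0  J+j₁−j₂=6  J−j₁+j₂=1  j₁+j₂+J+1=8
(j₁±m₁, j₂±m₂, J±M) = (6,0,0,1,6,1)
P² = 518400/7
sum k=0..0:
  [0] +1/720 = 1/720
S = 1/720
C² = P²·S² = 1/7 ; C = +0.377964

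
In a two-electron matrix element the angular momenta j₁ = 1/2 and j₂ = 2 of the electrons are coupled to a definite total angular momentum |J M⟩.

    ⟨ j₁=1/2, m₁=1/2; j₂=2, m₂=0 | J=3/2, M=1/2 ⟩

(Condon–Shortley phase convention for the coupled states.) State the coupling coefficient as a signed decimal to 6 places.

+0.632456

triangle: 1!×0!×3!/5! = 6/120
(j±m)!: 1!×0!×2!×2!×2!×1! = 8
prefactor² = (2J+1)×Δ×N² = 8/5
  k=0: +1/(0!×1!×0!×2!×0!×1!) = 1/2
Σ = 1/2  ⇒  CG² = 8/5×(1/2)² = 2/5
CG = +√(2/5) = +0.632456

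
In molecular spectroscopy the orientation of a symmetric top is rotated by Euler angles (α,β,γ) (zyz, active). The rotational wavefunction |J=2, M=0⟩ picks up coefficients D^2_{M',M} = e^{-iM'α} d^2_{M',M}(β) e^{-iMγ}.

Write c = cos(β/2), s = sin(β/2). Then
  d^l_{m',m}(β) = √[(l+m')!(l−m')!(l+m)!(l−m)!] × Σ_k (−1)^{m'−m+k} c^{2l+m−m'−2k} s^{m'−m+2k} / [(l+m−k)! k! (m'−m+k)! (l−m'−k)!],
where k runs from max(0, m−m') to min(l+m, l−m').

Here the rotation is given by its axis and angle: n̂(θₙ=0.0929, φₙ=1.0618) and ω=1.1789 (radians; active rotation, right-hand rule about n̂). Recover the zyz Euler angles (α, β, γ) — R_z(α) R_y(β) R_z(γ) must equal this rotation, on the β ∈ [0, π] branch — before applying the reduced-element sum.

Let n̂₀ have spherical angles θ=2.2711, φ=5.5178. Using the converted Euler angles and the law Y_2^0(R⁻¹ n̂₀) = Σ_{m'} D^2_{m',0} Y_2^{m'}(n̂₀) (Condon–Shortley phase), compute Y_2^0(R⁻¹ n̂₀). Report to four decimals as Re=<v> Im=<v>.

Axis–angle → zyz. n̂ = (sinθₙcosφₙ, sinθₙsinφₙ, cosθₙ) = (+0.045205, +0.081007, +0.995688), ω = 1.1789.
R = I cosω + sinω [n̂]ₓ + (1−cosω) n̂n̂ᵀ gives
  R = [+0.383205, -0.917938, +0.102684; +0.922465, +0.385997, +0.008073; -0.047046, +0.091629, +0.994681]
β = atan2(√(R₁₃²+R₂₃²), R₃₃) = 0.103184; α = atan2(R₂₃, R₁₃) mod 2π = 0.078458; γ = atan2(R₃₂, −R₃₁) mod 2π = 1.096451
Need the full column D^2_{m',0} for m'=−2..2 at α=0.0785, β=0.1032, γ=1.0965.
cos(β/2)=0.998669, sin(β/2)=0.051569
d^2_{-2,0}: single k=2 term ⇒ +0.006497;  D = +0.006417+0.001015i
d^2_{-1,0}: k∈[1..2] ⇒ +0.125815 -0.000335 = +0.125479;  D = +0.125093+0.009835i
d^2_{0,0}: k∈[0..2] ⇒ +0.994688 -0.010609 +0.000007 = +0.984086;  D = +0.984086+0.000000i
d^2_{1,0}: k∈[0..1] ⇒ -0.125815 +0.000335 = -0.125479;  D = -0.125093+0.009835i
d^2_{2,0}: single k=0 term ⇒ +0.006497;  D = +0.006417-0.001015i
Y_2^{m'}(θ=2.2711,φ=5.5178) and Σ D·Y over m':
  (+0.0064+0.0010i)·(+0.0090+0.2257i)  (+0.1251+0.0098i)·(-0.2745-0.2638i)  (+0.9841+0.0000i)·(+0.0776+0.0000i)  (-0.1251+0.0098i)·(+0.2745-0.2638i)  (+0.0064-0.0010i)·(+0.0090-0.2257i)
Y_2^0(R⁻¹ n̂) = +0.012499+0.000000i

Re=0.0125 Im=0.0000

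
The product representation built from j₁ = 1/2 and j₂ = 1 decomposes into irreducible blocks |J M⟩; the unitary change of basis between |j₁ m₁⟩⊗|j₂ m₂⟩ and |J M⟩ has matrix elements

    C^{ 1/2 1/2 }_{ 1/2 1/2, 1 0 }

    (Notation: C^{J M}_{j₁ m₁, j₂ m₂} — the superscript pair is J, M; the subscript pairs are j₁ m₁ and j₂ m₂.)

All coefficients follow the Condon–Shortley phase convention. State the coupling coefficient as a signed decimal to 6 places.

triangle: 1!×0!×1!/3! = 1/6
(j±m)!: 1!×0!×1!×1!×1!×0! = 1
prefactor² = (2J+1)×Δ×N² = 1/3
  k=0: +1/(0!×1!×0!×1!×0!×0!) = 1
Σ = 1  ⇒  CG² = 1/3×1² = 1/3
CG = +√(1/3) = +0.577350

+0.577350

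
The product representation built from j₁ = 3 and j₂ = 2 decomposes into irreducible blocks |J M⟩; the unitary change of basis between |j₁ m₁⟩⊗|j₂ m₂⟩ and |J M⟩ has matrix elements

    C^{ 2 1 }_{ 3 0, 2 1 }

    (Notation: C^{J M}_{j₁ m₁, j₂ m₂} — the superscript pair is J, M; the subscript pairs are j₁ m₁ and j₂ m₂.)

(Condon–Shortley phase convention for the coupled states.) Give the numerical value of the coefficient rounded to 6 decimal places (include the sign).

+0.534522

√[5·3!3!1!/8! · 3!3!3!1!3!1!] = √(81/14)
  +(−1)^2/∏(2,1,1,1,2,0)! = 1/4  (running 1/4)
  +(−1)^3/∏(3,0,0,0,3,1)! = -1/36  (running 2/9)
⟨..|..⟩ = √(81/14)·(2/9) = +0.534522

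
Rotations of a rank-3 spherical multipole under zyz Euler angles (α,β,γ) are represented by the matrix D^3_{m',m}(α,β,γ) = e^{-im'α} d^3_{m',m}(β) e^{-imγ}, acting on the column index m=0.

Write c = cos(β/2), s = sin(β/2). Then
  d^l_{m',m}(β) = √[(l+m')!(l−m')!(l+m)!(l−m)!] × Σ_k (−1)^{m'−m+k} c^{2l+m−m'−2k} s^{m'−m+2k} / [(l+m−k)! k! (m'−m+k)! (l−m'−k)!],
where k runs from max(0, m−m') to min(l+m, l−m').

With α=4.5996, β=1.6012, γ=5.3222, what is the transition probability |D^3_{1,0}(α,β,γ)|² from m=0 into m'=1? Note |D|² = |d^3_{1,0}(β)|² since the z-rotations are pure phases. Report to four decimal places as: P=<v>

First d^3_{1,0}(β=1.6012), then the phase factors e^{-i(1)α} and e^{-i(0)γ}:
Half-angle: c=0.696276, s=0.717774. N=√(24·2·6·6)=41.569219
The bounds max(0,m−m')=0 and min(l+m,l−m')=2 give 3 terms
  k=0: (−1)^1·41.5692/(12)·0.6963^5·0.7178^1 = -0.406898
  k=1: (−1)^2·41.5692/(4)·0.6963^3·0.7178^3 = +1.297238
  k=2: (−1)^3·41.5692/(12)·0.6963^1·0.7178^5 = -0.459527
d^3_{1,0}(1.6012) = -0.406898 +1.297238 -0.459527 = +0.430813
|D^3_{1,0}|² = |d^3_{1,0}(β)|² = (+0.430813)² = 0.185600 (the z-rotation phases have unit modulus)

P=0.1856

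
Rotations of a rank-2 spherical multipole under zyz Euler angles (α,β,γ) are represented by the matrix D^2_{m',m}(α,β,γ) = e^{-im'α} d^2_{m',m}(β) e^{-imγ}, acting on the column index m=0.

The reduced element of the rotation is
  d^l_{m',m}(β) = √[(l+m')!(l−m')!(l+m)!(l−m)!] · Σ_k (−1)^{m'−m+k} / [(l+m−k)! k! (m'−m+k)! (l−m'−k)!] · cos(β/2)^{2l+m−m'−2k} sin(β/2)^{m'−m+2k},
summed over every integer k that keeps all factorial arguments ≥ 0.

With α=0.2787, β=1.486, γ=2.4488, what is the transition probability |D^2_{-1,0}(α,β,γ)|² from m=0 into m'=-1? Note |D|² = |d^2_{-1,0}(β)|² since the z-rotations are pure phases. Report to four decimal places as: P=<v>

First d^2_{-1,0}(β=1.4860), then the phase factors e^{-i(-1)α} and e^{-i(0)γ}:
Half-angle: c=0.736442, s=0.676500. N=√(1·6·2·2)=4.898979
Admissible k: 1..2 (factorial args all ≥0)
  k=1: (−1)^0·4.8990/(2)·0.7364^3·0.6765^1 = +0.661851
  k=2: (−1)^1·4.8990/(2)·0.7364^1·0.6765^3 = -0.558494
d^2_{-1,0}(1.4860) = +0.661851 -0.558494 = +0.103357
|D^2_{-1,0}|² = |d^2_{-1,0}(β)|² = (+0.103357)² = 0.010683 (the z-rotation phases have unit modulus)

P=0.0107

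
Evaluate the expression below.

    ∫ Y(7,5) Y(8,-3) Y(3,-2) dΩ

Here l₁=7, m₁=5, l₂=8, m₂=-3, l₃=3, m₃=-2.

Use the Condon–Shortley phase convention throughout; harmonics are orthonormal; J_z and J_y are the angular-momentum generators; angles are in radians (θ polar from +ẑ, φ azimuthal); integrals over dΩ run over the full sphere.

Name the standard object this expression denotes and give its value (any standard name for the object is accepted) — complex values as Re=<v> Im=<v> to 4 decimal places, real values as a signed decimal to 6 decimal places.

Gaunt coefficient, +0.139051

This is a Gaunt coefficient — the integral of a triple product of spherical harmonics over the sphere.
Rules hold: Σm=0, L=18 even, 1≤3≤15.
N = 15·17·7 = 1785
Δ = 12!·2!·4!/19! = 1/5290740
Racah Σ t=5..7: t=5:−1/7257600 t=6:+1/2073600 t=7:−1/7257600 = 1/4838400
⇒ 3j(7 8 3; 0 0 0)² = 252/20995, sgn -1
Racah Σ t=1..2: t=1:−1/958003200 t=2:+1/87091200 = 1/95800320
⇒ 3j(7 8 3; 5 -3 -2)² = 1000/88179, sgn -1
4πI² = N·(3j₀)²·(3jₘ)² = 252000/1037153
I = +1·√(0.242973/4π) = 0.13905094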